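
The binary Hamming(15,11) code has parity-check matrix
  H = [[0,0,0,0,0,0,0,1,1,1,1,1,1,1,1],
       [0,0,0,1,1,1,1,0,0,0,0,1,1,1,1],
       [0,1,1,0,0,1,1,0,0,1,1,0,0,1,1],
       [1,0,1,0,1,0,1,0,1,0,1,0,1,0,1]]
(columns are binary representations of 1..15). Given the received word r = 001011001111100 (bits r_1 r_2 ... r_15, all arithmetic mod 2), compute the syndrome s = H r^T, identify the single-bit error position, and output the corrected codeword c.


s = (1, 0, 0, 1)^T, error position = 9, corrected codeword c = 001011000111100

Compute s = H r^T mod 2 one row at a time:
  s_1 = 0 + 1 + 1 + 1 + 1 + 1 + 0 + 0 = 5 ≡ 1 (mod 2).
  s_2 = 0 + 1 + 1 + 0 + 1 + 1 + 0 + 0 = 4 ≡ 0 (mod 2).
  s_3 = 0 + 1 + 1 + 0 + 1 + 1 + 0 + 0 = 4 ≡ 0 (mod 2).
  s_4 = 0 + 1 + 1 + 0 + 1 + 1 + 1 + 0 = 5 ≡ 1 (mod 2).
s = (1, 0, 0, 1)^T — this equals column 9 of H (binary 1001), so error is at position 9.
Correct: flip bit 9 of r = 001011001111100 to get c = 001011000111100.


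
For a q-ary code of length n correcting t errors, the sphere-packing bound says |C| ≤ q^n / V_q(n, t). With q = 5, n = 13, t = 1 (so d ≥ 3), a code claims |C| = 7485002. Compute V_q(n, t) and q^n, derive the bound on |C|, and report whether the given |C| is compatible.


V_q(n, t) = 53, q^n = 1220703125, Hamming bound = 23032134, |C| = 7485002 ≤ bound (satisfied).

Step 1: Compute V_q(n, t) = Σ_{j=0}^1 C(n, j) (q−1)^j.
  j = 0: C(13,0)·(4)^0 = 1·1 = 1.
  j = 1: C(13,1)·(4)^1 = 13·4 = 52.
  V_q(n, t) = 1 + 52 = 53.
Step 2: q^n = 5^13 = 1220703125.
Step 3: Hamming bound ⌊q^n / V_q(n,t)⌋ = ⌊1220703125/53⌋ = 23032134.
Step 4: Compare |C| = 7485002 to 23032134: satisfied.
The claimed |C| lies below the Hamming bound.


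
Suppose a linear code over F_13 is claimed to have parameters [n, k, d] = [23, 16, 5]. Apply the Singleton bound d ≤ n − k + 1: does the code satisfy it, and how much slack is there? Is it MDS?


Singleton RHS = n − k + 1 = 8, slack = 3, bound satisfied, not MDS.

Singleton bound: d ≤ n − k + 1.
Here n = 23, k = 16, so n − k + 1 = 8.
Given d = 5, check d ≤ 8: YES.
Slack = (n − k + 1) − d = 3.
The code is NOT MDS (slack = 3 > 0).
Description: the claimed parameters are [23, 16, 5]_13; such a code would be non-MDS.


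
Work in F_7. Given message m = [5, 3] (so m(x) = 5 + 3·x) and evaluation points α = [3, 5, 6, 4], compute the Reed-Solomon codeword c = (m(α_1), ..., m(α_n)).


c = [0, 6, 2, 3]

Message polynomial: m(x) = 5 + 3·x (mod 7).
For each evaluation point α_i, compute m(α_i) mod 7:
  α_1 = 3: Horner steps 3 → 0, so m(3) = 0.
  α_2 = 5: Horner steps 3 → 6, so m(5) = 6.
  α_3 = 6: Horner steps 3 → 2, so m(6) = 2.
  α_4 = 4: Horner steps 3 → 3, so m(4) = 3.
Codeword c = [0, 6, 2, 3] ∈ F_7^4.


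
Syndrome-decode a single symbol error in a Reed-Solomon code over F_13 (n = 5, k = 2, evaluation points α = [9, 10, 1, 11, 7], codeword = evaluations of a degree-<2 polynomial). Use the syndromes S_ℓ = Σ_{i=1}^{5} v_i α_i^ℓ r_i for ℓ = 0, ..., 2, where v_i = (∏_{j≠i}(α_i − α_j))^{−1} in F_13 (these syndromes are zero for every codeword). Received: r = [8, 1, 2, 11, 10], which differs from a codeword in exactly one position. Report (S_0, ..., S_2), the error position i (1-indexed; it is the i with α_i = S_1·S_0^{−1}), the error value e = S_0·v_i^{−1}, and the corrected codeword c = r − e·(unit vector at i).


S = (5, 6, 2), error at position 1, error magnitude e = 4, c = [4, 1, 2, 11, 10].

Step 1: column multipliers v_i = (∏_{j≠i}(α_i − α_j))^{−1} mod 13.
  i = 1 (α = 9): (9−10)(9−1)(9−11)(9−7) = (−1)·8·(−2)·2 = 32 ≡ 6, so v_1 = 6^{−1} = 11 (mod 13).
  i = 2 (α = 10): (10−9)(10−1)(10−11)(10−7) = 1·9·(−1)·3 = −27 ≡ 12, so v_2 = 12^{−1} = 12 (mod 13).
  i = 3 (α = 1): (1−9)(1−10)(1−11)(1−7) = (−8)·(−9)·(−10)·(−6) = 4320 ≡ 4, so v_3 = 4^{−1} = 10 (mod 13).
  i = 4 (α = 11): (11−9)(11−10)(11−1)(11−7) = 2·1·10·4 = 80 ≡ 2, so v_4 = 2^{−1} = 7 (mod 13).
  i = 5 (α = 7): (7−9)(7−10)(7−1)(7−11) = (−2)·(−3)·6·(−4) = −144 ≡ 12, so v_5 = 12^{−1} = 12 (mod 13).
  v = [11, 12, 10, 7, 12].
Step 2: syndromes of r = [8, 1, 2, 11, 10] (all sums mod 13).
  S_0 = Σ v_i r_i = 11·8 + 12·1 + 10·2 + 7·11 + 12·10 = 317 ≡ 5.
  S_1 = Σ v_i α_i r_i = 11·9·8 + 12·10·1 + 10·1·2 + 7·11·11 + 12·7·10 = 2619 ≡ 6.
  α_i^2 mod 13 = [3, 9, 1, 4, 10].
  S_2 = Σ v_i α_i^2 r_i = 11·3·8 + 12·9·1 + 10·1·2 + 7·4·11 + 12·10·10 = 1900 ≡ 2.
  S = (5, 6, 2) ≠ 0, so r is not a codeword (an error is present).
Step 3: locate the error. For a single error e at position i, S_ℓ = v_i·e·α_i^ℓ, so α_err = S_1/S_0.
  S_0^{−1} = 5^{−1} = 8 (mod 13), so α_err = 6·8 = 48 ≡ 9 = α_1. Error position i = 1.
  Consistency check: S_2/S_1 = 2·11 = 22 ≡ 9 = α_err ✓ (single-error assumption holds).
Step 4: error magnitude e = S_0/v_1 = S_0·∏_{j≠1}(α_1 − α_j) = 5·6 = 30 ≡ 4 (mod 13).
Step 5: correct position 1: c_1 = r_1 − e = 8 − 4 ≡ 4 (mod 13). Hence c = [4, 1, 2, 11, 10].
  Check: interpolating c through the α_i gives m(x) = 5 + 10·x (degree < 2) with m(α_i) = c_i for every i, so c is indeed a codeword.


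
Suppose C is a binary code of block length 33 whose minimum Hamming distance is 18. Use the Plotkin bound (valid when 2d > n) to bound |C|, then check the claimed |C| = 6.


Plotkin bound M ≤ 12; given |C| = 6 ≤ bound (satisfied).

Check applicability: 2d = 36, n = 33.
2d − n = 3 > 0, so Plotkin applies.
Compute d/(2d−n) = 18/3 ≈ 6.0000.
⌊d/(2d−n)⌋ = 6.
Plotkin bound: M ≤ 2·6 = 12.
Given |C| = 6, check: satisfied.
This |C| is below the Plotkin bound.


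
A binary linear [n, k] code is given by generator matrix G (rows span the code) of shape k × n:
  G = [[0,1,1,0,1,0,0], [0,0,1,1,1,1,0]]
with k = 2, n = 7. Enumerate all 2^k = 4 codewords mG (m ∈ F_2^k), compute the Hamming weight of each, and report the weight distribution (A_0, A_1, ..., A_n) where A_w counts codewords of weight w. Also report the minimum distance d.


Weight distribution: A_0 = 1, A_3 = 2, A_4 = 1. Minimum distance d = 3.

Enumerate all 2^2 = 4 messages m ∈ F_2^2.
For each, compute codeword c = mG in F_2^7, then tally its weight.
  m = 00 → c = 0000000, weight = 0.
  m = 10 → c = 0110100, weight = 3.
  m = 01 → c = 0011110, weight = 4.
  m = 11 → c = 0101010, weight = 3.
Tally weights:
  weight 0: 1 codewords.
  weight 3: 2 codewords.
  weight 4: 1 codewords.
Minimum distance d = smallest w > 0 with A_w > 0 = 3.
Sanity: Σ A_w = 4 = 2^2 = 4 ✓.


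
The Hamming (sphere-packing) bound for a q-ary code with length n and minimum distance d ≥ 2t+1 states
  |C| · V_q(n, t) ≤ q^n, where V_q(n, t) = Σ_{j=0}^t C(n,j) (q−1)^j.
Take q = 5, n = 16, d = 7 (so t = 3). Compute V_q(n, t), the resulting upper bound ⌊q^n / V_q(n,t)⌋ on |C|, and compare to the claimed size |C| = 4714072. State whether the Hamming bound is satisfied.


V_q(n, t) = 37825, q^n = 152587890625, Hamming bound = 4034048, |C| = 4714072 > bound (violated).

Step 1: Compute V_q(n, t) = Σ_{j=0}^3 C(n, j) (q−1)^j.
  j = 0: C(16,0)·(4)^0 = 1·1 = 1.
  j = 1: C(16,1)·(4)^1 = 16·4 = 64.
  j = 2: C(16,2)·(4)^2 = 120·16 = 1920.
  j = 3: C(16,3)·(4)^3 = 560·64 = 35840.
  V_q(n, t) = 1 + 64 + 1920 + 35840 = 37825.
Step 2: q^n = 5^16 = 152587890625.
Step 3: Hamming bound ⌊q^n / V_q(n,t)⌋ = ⌊152587890625/37825⌋ = 4034048.
Step 4: Compare |C| = 4714072 to 4034048: violated.
The claimed |C| lies above the Hamming bound, so no 5-ary code of length 16 with d ≥ 7 can have 4714072 codewords.


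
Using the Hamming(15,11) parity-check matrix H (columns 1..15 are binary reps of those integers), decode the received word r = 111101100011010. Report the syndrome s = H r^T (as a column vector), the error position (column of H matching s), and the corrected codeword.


s = (1, 1, 0, 0)^T, error position = 12, corrected codeword c = 111101100010010

Compute s = H r^T mod 2 one row at a time:
  s_1 = 0 + 0 + 0 + 1 + 1 + 0 + 1 + 0 = 3 ≡ 1 (mod 2).
  s_2 = 1 + 0 + 1 + 1 + 1 + 0 + 1 + 0 = 5 ≡ 1 (mod 2).
  s_3 = 1 + 1 + 1 + 1 + 0 + 1 + 1 + 0 = 6 ≡ 0 (mod 2).
  s_4 = 1 + 1 + 0 + 1 + 0 + 1 + 0 + 0 = 4 ≡ 0 (mod 2).
s = (1, 1, 0, 0)^T — this equals column 12 of H (binary 1100), so error is at position 12.
Correct: flip bit 12 of r = 111101100011010 to get c = 111101100010010.


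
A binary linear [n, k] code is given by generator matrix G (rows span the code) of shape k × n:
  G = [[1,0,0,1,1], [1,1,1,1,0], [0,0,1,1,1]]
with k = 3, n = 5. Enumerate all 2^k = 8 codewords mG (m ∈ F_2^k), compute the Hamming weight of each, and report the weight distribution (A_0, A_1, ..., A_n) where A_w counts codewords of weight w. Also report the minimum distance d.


Weight distribution: A_0 = 1, A_2 = 2, A_3 = 4, A_4 = 1. Minimum distance d = 2.

Enumerate all 2^3 = 8 messages m ∈ F_2^3.
For each, compute codeword c = mG in F_2^5, then tally its weight.
  m = 000 → c = 00000, weight = 0.
  m = 100 → c = 10011, weight = 3.
  m = 010 → c = 11110, weight = 4.
  m = 110 → c = 01101, weight = 3.
  m = 001 → c = 00111, weight = 3.
  m = 101 → c = 10100, weight = 2.
  m = 011 → c = 11001, weight = 3.
  m = 111 → c = 01010, weight = 2.
Tally weights:
  weight 0: 1 codewords.
  weight 2: 2 codewords.
  weight 3: 4 codewords.
  weight 4: 1 codewords.
Minimum distance d = smallest w > 0 with A_w > 0 = 2.
Sanity: Σ A_w = 8 = 2^3 = 8 ✓.


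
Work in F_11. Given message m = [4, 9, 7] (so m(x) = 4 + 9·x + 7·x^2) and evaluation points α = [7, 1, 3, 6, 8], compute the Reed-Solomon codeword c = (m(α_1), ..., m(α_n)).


c = [3, 9, 6, 2, 7]

Message polynomial: m(x) = 4 + 9·x + 7·x^2 (mod 11).
For each evaluation point α_i, compute m(α_i) mod 11:
  α_1 = 7: Horner steps 7 → 3 → 3, so m(7) = 3.
  α_2 = 1: Horner steps 7 → 5 → 9, so m(1) = 9.
  α_3 = 3: Horner steps 7 → 8 → 6, so m(3) = 6.
  α_4 = 6: Horner steps 7 → 7 → 2, so m(6) = 2.
  α_5 = 8: Horner steps 7 → 10 → 7, so m(8) = 7.
Codeword c = [3, 9, 6, 2, 7] ∈ F_11^5.


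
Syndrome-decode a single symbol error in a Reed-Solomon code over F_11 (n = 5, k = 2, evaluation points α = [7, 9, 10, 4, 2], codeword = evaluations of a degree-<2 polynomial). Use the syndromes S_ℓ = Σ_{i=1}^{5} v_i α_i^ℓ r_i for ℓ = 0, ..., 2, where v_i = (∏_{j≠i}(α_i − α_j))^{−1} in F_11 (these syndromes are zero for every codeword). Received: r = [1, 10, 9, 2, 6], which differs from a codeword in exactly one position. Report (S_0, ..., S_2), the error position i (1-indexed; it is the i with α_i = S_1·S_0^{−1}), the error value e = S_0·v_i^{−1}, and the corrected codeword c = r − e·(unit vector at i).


S = (6, 2, 8), error at position 4, error magnitude e = 9, c = [1, 10, 9, 4, 6].

Step 1: column multipliers v_i = (∏_{j≠i}(α_i − α_j))^{−1} mod 11.
  i = 1 (α = 7): (7−9)(7−10)(7−4)(7−2) = (−2)·(−3)·3·5 = 90 ≡ 2, so v_1 = 2^{−1} = 6 (mod 11).
  i = 2 (α = 9): (9−7)(9−10)(9−4)(9−2) = 2·(−1)·5·7 = −70 ≡ 7, so v_2 = 7^{−1} = 8 (mod 11).
  i = 3 (α = 10): (10−7)(10−9)(10−4)(10−2) = 3·1·6·8 = 144 ≡ 1, so v_3 = 1^{−1} = 1 (mod 11).
  i = 4 (α = 4): (4−7)(4−9)(4−10)(4−2) = (−3)·(−5)·(−6)·2 = −180 ≡ 7, so v_4 = 7^{−1} = 8 (mod 11).
  i = 5 (α = 2): (2−7)(2−9)(2−10)(2−4) = (−5)·(−7)·(−8)·(−2) = 560 ≡ 10, so v_5 = 10^{−1} = 10 (mod 11).
  v = [6, 8, 1, 8, 10].
Step 2: syndromes of r = [1, 10, 9, 2, 6] (all sums mod 11).
  S_0 = Σ v_i r_i = 6·1 + 8·10 + 1·9 + 8·2 + 10·6 = 171 ≡ 6.
  S_1 = Σ v_i α_i r_i = 6·7·1 + 8·9·10 + 1·10·9 + 8·4·2 + 10·2·6 = 1036 ≡ 2.
  α_i^2 mod 11 = [5, 4, 1, 5, 4].
  S_2 = Σ v_i α_i^2 r_i = 6·5·1 + 8·4·10 + 1·1·9 + 8·5·2 + 10·4·6 = 679 ≡ 8.
  S = (6, 2, 8) ≠ 0, so r is not a codeword (an error is present).
Step 3: locate the error. For a single error e at position i, S_ℓ = v_i·e·α_i^ℓ, so α_err = S_1/S_0.
  S_0^{−1} = 6^{−1} = 2 (mod 11), so α_err = 2·2 = 4 ≡ 4 = α_4. Error position i = 4.
  Consistency check: S_2/S_1 = 8·6 = 48 ≡ 4 = α_err ✓ (single-error assumption holds).
Step 4: error magnitude e = S_0/v_4 = S_0·∏_{j≠4}(α_4 − α_j) = 6·7 = 42 ≡ 9 (mod 11).
Step 5: correct position 4: c_4 = r_4 − e = 2 − 9 ≡ 4 (mod 11). Hence c = [1, 10, 9, 4, 6].
  Check: interpolating c through the α_i gives m(x) = 8 + 10·x (degree < 2) with m(α_i) = c_i for every i, so c is indeed a codeword.


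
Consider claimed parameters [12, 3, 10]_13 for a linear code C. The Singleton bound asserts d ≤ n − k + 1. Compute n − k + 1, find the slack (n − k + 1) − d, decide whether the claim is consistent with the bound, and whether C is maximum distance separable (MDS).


Singleton RHS = n − k + 1 = 10, slack = 0, bound satisfied, MDS.

Singleton bound: d ≤ n − k + 1.
Here n = 12, k = 3, so n − k + 1 = 10.
Given d = 10, check d ≤ 10: YES.
Slack = (n − k + 1) − d = 0.
The code is MDS (slack = 0).
Description: the claimed parameters are [12, 3, 10]_13; such a code would be MDS (meets Singleton bound).


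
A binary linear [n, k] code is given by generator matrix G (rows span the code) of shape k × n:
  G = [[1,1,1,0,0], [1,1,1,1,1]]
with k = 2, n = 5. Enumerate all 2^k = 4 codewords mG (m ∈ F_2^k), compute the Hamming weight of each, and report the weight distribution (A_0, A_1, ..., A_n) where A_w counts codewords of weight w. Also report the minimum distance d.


Weight distribution: A_0 = 1, A_2 = 1, A_3 = 1, A_5 = 1. Minimum distance d = 2.

Enumerate all 2^2 = 4 messages m ∈ F_2^2.
For each, compute codeword c = mG in F_2^5, then tally its weight.
  m = 00 → c = 00000, weight = 0.
  m = 10 → c = 11100, weight = 3.
  m = 01 → c = 11111, weight = 5.
  m = 11 → c = 00011, weight = 2.
Tally weights:
  weight 0: 1 codewords.
  weight 2: 1 codewords.
  weight 3: 1 codewords.
  weight 5: 1 codewords.
Minimum distance d = smallest w > 0 with A_w > 0 = 2.
Sanity: Σ A_w = 4 = 2^2 = 4 ✓.


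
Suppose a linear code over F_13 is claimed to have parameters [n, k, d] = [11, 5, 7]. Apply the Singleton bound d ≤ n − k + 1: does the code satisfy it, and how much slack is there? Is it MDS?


Singleton RHS = n − k + 1 = 7, slack = 0, bound satisfied, MDS.

Singleton bound: d ≤ n − k + 1.
Here n = 11, k = 5, so n − k + 1 = 7.
Given d = 7, check d ≤ 7: YES.
Slack = (n − k + 1) − d = 0.
The code is MDS (slack = 0).
Description: the claimed parameters are [11, 5, 7]_13; such a code would be MDS (meets Singleton bound).


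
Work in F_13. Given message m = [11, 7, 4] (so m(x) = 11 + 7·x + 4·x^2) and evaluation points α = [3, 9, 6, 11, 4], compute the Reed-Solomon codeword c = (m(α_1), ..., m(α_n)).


c = [3, 8, 2, 0, 12]

Message polynomial: m(x) = 11 + 7·x + 4·x^2 (mod 13).
For each evaluation point α_i, compute m(α_i) mod 13:
  α_1 = 3: Horner steps 4 → 6 → 3, so m(3) = 3.
  α_2 = 9: Horner steps 4 → 4 → 8, so m(9) = 8.
  α_3 = 6: Horner steps 4 → 5 → 2, so m(6) = 2.
  α_4 = 11: Horner steps 4 → 12 → 0, so m(11) = 0.
  α_5 = 4: Horner steps 4 → 10 → 12, so m(4) = 12.
Codeword c = [3, 8, 2, 0, 12] ∈ F_13^5.


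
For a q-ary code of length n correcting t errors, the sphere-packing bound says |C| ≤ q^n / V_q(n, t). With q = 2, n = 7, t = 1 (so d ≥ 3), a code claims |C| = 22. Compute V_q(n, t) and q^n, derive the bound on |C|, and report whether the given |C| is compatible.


V_q(n, t) = 8, q^n = 128, Hamming bound = 16, |C| = 22 > bound (violated).

Step 1: Compute V_q(n, t) = Σ_{j=0}^1 C(n, j) (q−1)^j.
  j = 0: C(7,0)·(1)^0 = 1·1 = 1.
  j = 1: C(7,1)·(1)^1 = 7·1 = 7.
  V_q(n, t) = 1 + 7 = 8.
Step 2: q^n = 2^7 = 128.
Step 3: Hamming bound ⌊q^n / V_q(n,t)⌋ = ⌊128/8⌋ = 16.
Step 4: Compare |C| = 22 to 16: violated.
The claimed |C| lies above the Hamming bound, so no 2-ary code of length 7 with d ≥ 3 can have 22 codewords.


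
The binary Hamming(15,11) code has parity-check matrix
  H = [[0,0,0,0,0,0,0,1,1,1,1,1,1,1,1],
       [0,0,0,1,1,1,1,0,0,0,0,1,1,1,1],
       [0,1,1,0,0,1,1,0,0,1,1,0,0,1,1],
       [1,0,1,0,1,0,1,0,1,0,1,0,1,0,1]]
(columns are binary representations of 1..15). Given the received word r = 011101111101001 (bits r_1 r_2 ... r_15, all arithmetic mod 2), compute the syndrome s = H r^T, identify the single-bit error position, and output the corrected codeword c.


s = (1, 1, 0, 0)^T, error position = 12, corrected codeword c = 011101111100001

Compute s = H r^T mod 2 one row at a time:
  s_1 = 1 + 1 + 1 + 0 + 1 + 0 + 0 + 1 = 5 ≡ 1 (mod 2).
  s_2 = 1 + 0 + 1 + 1 + 1 + 0 + 0 + 1 = 5 ≡ 1 (mod 2).
  s_3 = 1 + 1 + 1 + 1 + 1 + 0 + 0 + 1 = 6 ≡ 0 (mod 2).
  s_4 = 0 + 1 + 0 + 1 + 1 + 0 + 0 + 1 = 4 ≡ 0 (mod 2).
s = (1, 1, 0, 0)^T — this equals column 12 of H (binary 1100), so error is at position 12.
Correct: flip bit 12 of r = 011101111101001 to get c = 011101111100001.


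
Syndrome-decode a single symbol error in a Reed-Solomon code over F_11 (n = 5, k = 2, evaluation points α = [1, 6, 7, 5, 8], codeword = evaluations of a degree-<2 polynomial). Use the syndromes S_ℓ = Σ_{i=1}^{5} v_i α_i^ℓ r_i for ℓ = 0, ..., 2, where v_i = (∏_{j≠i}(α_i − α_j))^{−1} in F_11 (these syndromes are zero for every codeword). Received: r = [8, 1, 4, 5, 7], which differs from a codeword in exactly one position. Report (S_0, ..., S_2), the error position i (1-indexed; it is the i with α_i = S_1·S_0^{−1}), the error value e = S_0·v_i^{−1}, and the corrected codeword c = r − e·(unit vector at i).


S = (2, 10, 6), error at position 4, error magnitude e = 7, c = [8, 1, 4, 9, 7].

Step 1: column multipliers v_i = (∏_{j≠i}(α_i − α_j))^{−1} mod 11.
  i = 1 (α = 1): (1−6)(1−7)(1−5)(1−8) = (−5)·(−6)·(−4)·(−7) = 840 ≡ 4, so v_1 = 4^{−1} = 3 (mod 11).
  i = 2 (α = 6): (6−1)(6−7)(6−5)(6−8) = 5·(−1)·1·(−2) = 10 ≡ 10, so v_2 = 10^{−1} = 10 (mod 11).
  i = 3 (α = 7): (7−1)(7−6)(7−5)(7−8) = 6·1·2·(−1) = −12 ≡ 10, so v_3 = 10^{−1} = 10 (mod 11).
  i = 4 (α = 5): (5−1)(5−6)(5−7)(5−8) = 4·(−1)·(−2)·(−3) = −24 ≡ 9, so v_4 = 9^{−1} = 5 (mod 11).
  i = 5 (α = 8): (8−1)(8−6)(8−7)(8−5) = 7·2·1·3 = 42 ≡ 9, so v_5 = 9^{−1} = 5 (mod 11).
  v = [3, 10, 10, 5, 5].
Step 2: syndromes of r = [8, 1, 4, 5, 7] (all sums mod 11).
  S_0 = Σ v_i r_i = 3·8 + 10·1 + 10·4 + 5·5 + 5·7 = 134 ≡ 2.
  S_1 = Σ v_i α_i r_i = 3·1·8 + 10·6·1 + 10·7·4 + 5·5·5 + 5·8·7 = 769 ≡ 10.
  α_i^2 mod 11 = [1, 3, 5, 3, 9].
  S_2 = Σ v_i α_i^2 r_i = 3·1·8 + 10·3·1 + 10·5·4 + 5·3·5 + 5·9·7 = 644 ≡ 6.
  S = (2, 10, 6) ≠ 0, so r is not a codeword (an error is present).
Step 3: locate the error. For a single error e at position i, S_ℓ = v_i·e·α_i^ℓ, so α_err = S_1/S_0.
  S_0^{−1} = 2^{−1} = 6 (mod 11), so α_err = 10·6 = 60 ≡ 5 = α_4. Error position i = 4.
  Consistency check: S_2/S_1 = 6·10 = 60 ≡ 5 = α_err ✓ (single-error assumption holds).
Step 4: error magnitude e = S_0/v_4 = S_0·∏_{j≠4}(α_4 − α_j) = 2·9 = 18 ≡ 7 (mod 11).
Step 5: correct position 4: c_4 = r_4 − e = 5 − 7 ≡ 9 (mod 11). Hence c = [8, 1, 4, 9, 7].
  Check: interpolating c through the α_i gives m(x) = 5 + 3·x (degree < 2) with m(α_i) = c_i for every i, so c is indeed a codeword.


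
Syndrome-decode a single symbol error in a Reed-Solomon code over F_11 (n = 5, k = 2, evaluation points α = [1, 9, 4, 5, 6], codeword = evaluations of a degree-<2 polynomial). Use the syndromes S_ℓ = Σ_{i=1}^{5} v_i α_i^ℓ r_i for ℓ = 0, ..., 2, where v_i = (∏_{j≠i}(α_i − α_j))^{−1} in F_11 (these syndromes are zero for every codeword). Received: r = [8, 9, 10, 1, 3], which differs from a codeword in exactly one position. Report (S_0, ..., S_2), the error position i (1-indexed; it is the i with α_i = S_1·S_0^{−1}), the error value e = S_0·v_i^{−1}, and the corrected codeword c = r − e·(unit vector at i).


S = (10, 10, 10), error at position 1, error magnitude e = 4, c = [4, 9, 10, 1, 3].

Step 1: column multipliers v_i = (∏_{j≠i}(α_i − α_j))^{−1} mod 11.
  i = 1 (α = 1): (1−9)(1−4)(1−5)(1−6) = (−8)·(−3)·(−4)·(−5) = 480 ≡ 7, so v_1 = 7^{−1} = 8 (mod 11).
  i = 2 (α = 9): (9−1)(9−4)(9−5)(9−6) = 8·5·4·3 = 480 ≡ 7, so v_2 = 7^{−1} = 8 (mod 11).
  i = 3 (α = 4): (4−1)(4−9)(4−5)(4−6) = 3·(−5)·(−1)·(−2) = −30 ≡ 3, so v_3 = 3^{−1} = 4 (mod 11).
  i = 4 (α = 5): (5−1)(5−9)(5−4)(5−6) = 4·(−4)·1·(−1) = 16 ≡ 5, so v_4 = 5^{−1} = 9 (mod 11).
  i = 5 (α = 6): (6−1)(6−9)(6−4)(6−5) = 5·(−3)·2·1 = −30 ≡ 3, so v_5 = 3^{−1} = 4 (mod 11).
  v = [8, 8, 4, 9, 4].
Step 2: syndromes of r = [8, 9, 10, 1, 3] (all sums mod 11).
  S_0 = Σ v_i r_i = 8·8 + 8·9 + 4·10 + 9·1 + 4·3 = 197 ≡ 10.
  S_1 = Σ v_i α_i r_i = 8·1·8 + 8·9·9 + 4·4·10 + 9·5·1 + 4·6·3 = 989 ≡ 10.
  α_i^2 mod 11 = [1, 4, 5, 3, 3].
  S_2 = Σ v_i α_i^2 r_i = 8·1·8 + 8·4·9 + 4·5·10 + 9·3·1 + 4·3·3 = 615 ≡ 10.
  S = (10, 10, 10) ≠ 0, so r is not a codeword (an error is present).
Step 3: locate the error. For a single error e at position i, S_ℓ = v_i·e·α_i^ℓ, so α_err = S_1/S_0.
  S_0^{−1} = 10^{−1} = 10 (mod 11), so α_err = 10·10 = 100 ≡ 1 = α_1. Error position i = 1.
  Consistency check: S_2/S_1 = 10·10 = 100 ≡ 1 = α_err ✓ (single-error assumption holds).
Step 4: error magnitude e = S_0/v_1 = S_0·∏_{j≠1}(α_1 − α_j) = 10·7 = 70 ≡ 4 (mod 11).
Step 5: correct position 1: c_1 = r_1 − e = 8 − 4 ≡ 4 (mod 11). Hence c = [4, 9, 10, 1, 3].
  Check: interpolating c through the α_i gives m(x) = 2 + 2·x (degree < 2) with m(α_i) = c_i for every i, so c is indeed a codeword.


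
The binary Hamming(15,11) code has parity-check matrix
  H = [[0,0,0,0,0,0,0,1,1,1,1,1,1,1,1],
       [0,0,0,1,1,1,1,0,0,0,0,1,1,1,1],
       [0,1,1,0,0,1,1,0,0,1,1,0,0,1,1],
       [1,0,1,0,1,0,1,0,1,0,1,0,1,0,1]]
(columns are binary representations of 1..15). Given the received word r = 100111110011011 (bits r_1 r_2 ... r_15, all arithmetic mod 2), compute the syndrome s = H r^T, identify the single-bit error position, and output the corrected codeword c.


s = (1, 1, 1, 1)^T, error position = 15, corrected codeword c = 100111110011010

Compute s = H r^T mod 2 one row at a time:
  s_1 = 1 + 0 + 0 + 1 + 1 + 0 + 1 + 1 = 5 ≡ 1 (mod 2).
  s_2 = 1 + 1 + 1 + 1 + 1 + 0 + 1 + 1 = 7 ≡ 1 (mod 2).
  s_3 = 0 + 0 + 1 + 1 + 0 + 1 + 1 + 1 = 5 ≡ 1 (mod 2).
  s_4 = 1 + 0 + 1 + 1 + 0 + 1 + 0 + 1 = 5 ≡ 1 (mod 2).
s = (1, 1, 1, 1)^T — this equals column 15 of H (binary 1111), so error is at position 15.
Correct: flip bit 15 of r = 100111110011011 to get c = 100111110011010.


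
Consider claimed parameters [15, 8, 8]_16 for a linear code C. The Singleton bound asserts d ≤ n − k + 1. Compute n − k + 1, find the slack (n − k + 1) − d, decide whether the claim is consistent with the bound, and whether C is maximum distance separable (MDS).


Singleton RHS = n − k + 1 = 8, slack = 0, bound satisfied, MDS.

Singleton bound: d ≤ n − k + 1.
Here n = 15, k = 8, so n − k + 1 = 8.
Given d = 8, check d ≤ 8: YES.
Slack = (n − k + 1) − d = 0.
The code is MDS (slack = 0).
Description: the claimed parameters are [15, 8, 8]_16; such a code would be MDS (meets Singleton bound).


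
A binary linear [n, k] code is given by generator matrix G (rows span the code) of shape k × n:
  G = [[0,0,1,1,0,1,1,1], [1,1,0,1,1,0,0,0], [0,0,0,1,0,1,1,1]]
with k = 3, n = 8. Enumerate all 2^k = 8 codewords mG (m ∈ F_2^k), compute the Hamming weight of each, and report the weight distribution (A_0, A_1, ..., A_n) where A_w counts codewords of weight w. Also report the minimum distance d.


Weight distribution: A_0 = 1, A_1 = 1, A_4 = 2, A_5 = 2, A_6 = 1, A_7 = 1. Minimum distance d = 1.

Enumerate all 2^3 = 8 messages m ∈ F_2^3.
For each, compute codeword c = mG in F_2^8, then tally its weight.
  m = 000 → c = 00000000, weight = 0.
  m = 100 → c = 00110111, weight = 5.
  m = 010 → c = 11011000, weight = 4.
  m = 110 → c = 11101111, weight = 7.
  m = 001 → c = 00010111, weight = 4.
  m = 101 → c = 00100000, weight = 1.
  m = 011 → c = 11001111, weight = 6.
  m = 111 → c = 11111000, weight = 5.
Tally weights:
  weight 0: 1 codewords.
  weight 1: 1 codewords.
  weight 4: 2 codewords.
  weight 5: 2 codewords.
  weight 6: 1 codewords.
  weight 7: 1 codewords.
Minimum distance d = smallest w > 0 with A_w > 0 = 1.
Sanity: Σ A_w = 8 = 2^3 = 8 ✓.


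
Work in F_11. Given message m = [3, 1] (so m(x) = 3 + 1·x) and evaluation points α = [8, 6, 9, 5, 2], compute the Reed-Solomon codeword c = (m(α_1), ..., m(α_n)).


c = [0, 9, 1, 8, 5]

Message polynomial: m(x) = 3 + 1·x (mod 11).
For each evaluation point α_i, compute m(α_i) mod 11:
  α_1 = 8: Horner steps 1 → 0, so m(8) = 0.
  α_2 = 6: Horner steps 1 → 9, so m(6) = 9.
  α_3 = 9: Horner steps 1 → 1, so m(9) = 1.
  α_4 = 5: Horner steps 1 → 8, so m(5) = 8.
  α_5 = 2: Horner steps 1 → 5, so m(2) = 5.
Codeword c = [0, 9, 1, 8, 5] ∈ F_11^5.


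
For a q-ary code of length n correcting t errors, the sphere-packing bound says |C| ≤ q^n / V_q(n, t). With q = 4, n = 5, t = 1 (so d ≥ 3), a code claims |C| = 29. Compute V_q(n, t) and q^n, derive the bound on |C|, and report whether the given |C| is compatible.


V_q(n, t) = 16, q^n = 1024, Hamming bound = 64, |C| = 29 ≤ bound (satisfied).

Step 1: Compute V_q(n, t) = Σ_{j=0}^1 C(n, j) (q−1)^j.
  j = 0: C(5,0)·(3)^0 = 1·1 = 1.
  j = 1: C(5,1)·(3)^1 = 5·3 = 15.
  V_q(n, t) = 1 + 15 = 16.
Step 2: q^n = 4^5 = 1024.
Step 3: Hamming bound ⌊q^n / V_q(n,t)⌋ = ⌊1024/16⌋ = 64.
Step 4: Compare |C| = 29 to 64: satisfied.
The claimed |C| lies below the Hamming bound.


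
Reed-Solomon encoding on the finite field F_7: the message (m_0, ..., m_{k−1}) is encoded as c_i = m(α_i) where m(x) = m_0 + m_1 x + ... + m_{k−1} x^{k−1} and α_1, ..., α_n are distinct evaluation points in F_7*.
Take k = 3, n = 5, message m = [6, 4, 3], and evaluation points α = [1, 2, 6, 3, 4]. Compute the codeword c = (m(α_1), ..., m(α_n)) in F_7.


c = [6, 5, 5, 3, 0]

Message polynomial: m(x) = 6 + 4·x + 3·x^2 (mod 7).
For each evaluation point α_i, compute m(α_i) mod 7:
  α_1 = 1: Horner steps 3 → 0 → 6, so m(1) = 6.
  α_2 = 2: Horner steps 3 → 3 → 5, so m(2) = 5.
  α_3 = 6: Horner steps 3 → 1 → 5, so m(6) = 5.
  α_4 = 3: Horner steps 3 → 6 → 3, so m(3) = 3.
  α_5 = 4: Horner steps 3 → 2 → 0, so m(4) = 0.
Codeword c = [6, 5, 5, 3, 0] ∈ F_7^5.


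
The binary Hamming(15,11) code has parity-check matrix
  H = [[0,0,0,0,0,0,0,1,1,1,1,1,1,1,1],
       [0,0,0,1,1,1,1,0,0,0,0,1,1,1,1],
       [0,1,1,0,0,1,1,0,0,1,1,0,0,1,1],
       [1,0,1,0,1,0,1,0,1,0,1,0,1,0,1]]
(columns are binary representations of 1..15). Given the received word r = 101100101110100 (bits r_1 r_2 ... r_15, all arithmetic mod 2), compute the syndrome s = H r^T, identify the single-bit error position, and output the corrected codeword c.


s = (0, 1, 0, 0)^T, error position = 4, corrected codeword c = 101000101110100

Compute s = H r^T mod 2 one row at a time:
  s_1 = 0 + 1 + 1 + 1 + 0 + 1 + 0 + 0 = 4 ≡ 0 (mod 2).
  s_2 = 1 + 0 + 0 + 1 + 0 + 1 + 0 + 0 = 3 ≡ 1 (mod 2).
  s_3 = 0 + 1 + 0 + 1 + 1 + 1 + 0 + 0 = 4 ≡ 0 (mod 2).
  s_4 = 1 + 1 + 0 + 1 + 1 + 1 + 1 + 0 = 6 ≡ 0 (mod 2).
s = (0, 1, 0, 0)^T — this equals column 4 of H (binary 0100), so error is at position 4.
Correct: flip bit 4 of r = 101100101110100 to get c = 101000101110100.


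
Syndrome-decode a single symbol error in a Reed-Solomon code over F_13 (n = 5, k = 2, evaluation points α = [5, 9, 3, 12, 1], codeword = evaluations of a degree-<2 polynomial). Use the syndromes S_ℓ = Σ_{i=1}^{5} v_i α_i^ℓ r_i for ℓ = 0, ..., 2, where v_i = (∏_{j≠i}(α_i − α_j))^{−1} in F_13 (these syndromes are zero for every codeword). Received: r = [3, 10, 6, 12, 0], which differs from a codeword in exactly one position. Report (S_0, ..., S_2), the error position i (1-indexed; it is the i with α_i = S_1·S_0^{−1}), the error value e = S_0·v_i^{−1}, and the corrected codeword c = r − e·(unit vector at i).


S = (2, 2, 2), error at position 5, error magnitude e = 4, c = [3, 10, 6, 12, 9].

Step 1: column multipliers v_i = (∏_{j≠i}(α_i − α_j))^{−1} mod 13.
  i = 1 (α = 5): (5−9)(5−3)(5−12)(5−1) = (−4)·2·(−7)·4 = 224 ≡ 3, so v_1 = 3^{−1} = 9 (mod 13).
  i = 2 (α = 9): (9−5)(9−3)(9−12)(9−1) = 4·6·(−3)·8 = −576 ≡ 9, so v_2 = 9^{−1} = 3 (mod 13).
  i = 3 (α = 3): (3−5)(3−9)(3−12)(3−1) = (−2)·(−6)·(−9)·2 = −216 ≡ 5, so v_3 = 5^{−1} = 8 (mod 13).
  i = 4 (α = 12): (12−5)(12−9)(12−3)(12−1) = 7·3·9·11 = 2079 ≡ 12, so v_4 = 12^{−1} = 12 (mod 13).
  i = 5 (α = 1): (1−5)(1−9)(1−3)(1−12) = (−4)·(−8)·(−2)·(−11) = 704 ≡ 2, so v_5 = 2^{−1} = 7 (mod 13).
  v = [9, 3, 8, 12, 7].
Step 2: syndromes of r = [3, 10, 6, 12, 0] (all sums mod 13).
  S_0 = Σ v_i r_i = 9·3 + 3·10 + 8·6 + 12·12 + 7·0 = 249 ≡ 2.
  S_1 = Σ v_i α_i r_i = 9·5·3 + 3·9·10 + 8·3·6 + 12·12·12 + 7·1·0 = 2277 ≡ 2.
  α_i^2 mod 13 = [12, 3, 9, 1, 1].
  S_2 = Σ v_i α_i^2 r_i = 9·12·3 + 3·3·10 + 8·9·6 + 12·1·12 + 7·1·0 = 990 ≡ 2.
  S = (2, 2, 2) ≠ 0, so r is not a codeword (an error is present).
Step 3: locate the error. For a single error e at position i, S_ℓ = v_i·e·α_i^ℓ, so α_err = S_1/S_0.
  S_0^{−1} = 2^{−1} = 7 (mod 13), so α_err = 2·7 = 14 ≡ 1 = α_5. Error position i = 5.
  Consistency check: S_2/S_1 = 2·7 = 14 ≡ 1 = α_err ✓ (single-error assumption holds).
Step 4: error magnitude e = S_0/v_5 = S_0·∏_{j≠5}(α_5 − α_j) = 2·2 = 4 ≡ 4 (mod 13).
Step 5: correct position 5: c_5 = r_5 − e = 0 − 4 ≡ 9 (mod 13). Hence c = [3, 10, 6, 12, 9].
  Check: interpolating c through the α_i gives m(x) = 4 + 5·x (degree < 2) with m(α_i) = c_i for every i, so c is indeed a codeword.


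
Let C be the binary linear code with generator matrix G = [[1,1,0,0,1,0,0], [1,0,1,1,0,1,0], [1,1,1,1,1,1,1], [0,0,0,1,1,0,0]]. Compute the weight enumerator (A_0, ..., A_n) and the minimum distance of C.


Weight distribution: A_0 = 1, A_2 = 2, A_3 = 5, A_4 = 5, A_5 = 2, A_7 = 1. Minimum distance d = 2.

Enumerate all 2^4 = 16 messages m ∈ F_2^4.
For each, compute codeword c = mG in F_2^7, then tally its weight.
  m = 0000 → c = 0000000, weight = 0.
  m = 1000 → c = 1100100, weight = 3.
  m = 0100 → c = 1011010, weight = 4.
  m = 1100 → c = 0111110, weight = 5.
  m = 0010 → c = 1111111, weight = 7.
  m = 1010 → c = 0011011, weight = 4.
  m = 0110 → c = 0100101, weight = 3.
  m = 1110 → c = 1000001, weight = 2.
  m = 0001 → c = 0001100, weight = 2.
  m = 1001 → c = 1101000, weight = 3.
  m = 0101 → c = 1010110, weight = 4.
  m = 1101 → c = 0110010, weight = 3.
  m = 0011 → c = 1110011, weight = 5.
  m = 1011 → c = 0010111, weight = 4.
  m = 0111 → c = 0101001, weight = 3.
  m = 1111 → c = 1001101, weight = 4.
Tally weights:
  weight 0: 1 codewords.
  weight 2: 2 codewords.
  weight 3: 5 codewords.
  weight 4: 5 codewords.
  weight 5: 2 codewords.
  weight 7: 1 codewords.
Minimum distance d = smallest w > 0 with A_w > 0 = 2.
Sanity: Σ A_w = 16 = 2^4 = 16 ✓.


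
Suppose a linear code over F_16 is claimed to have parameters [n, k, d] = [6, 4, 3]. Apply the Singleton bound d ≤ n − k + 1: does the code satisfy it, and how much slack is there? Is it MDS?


Singleton RHS = n − k + 1 = 3, slack = 0, bound satisfied, MDS.

Singleton bound: d ≤ n − k + 1.
Here n = 6, k = 4, so n − k + 1 = 3.
Given d = 3, check d ≤ 3: YES.
Slack = (n − k + 1) − d = 0.
The code is MDS (slack = 0).
Description: the claimed parameters are [6, 4, 3]_16; such a code would be MDS (meets Singleton bound).


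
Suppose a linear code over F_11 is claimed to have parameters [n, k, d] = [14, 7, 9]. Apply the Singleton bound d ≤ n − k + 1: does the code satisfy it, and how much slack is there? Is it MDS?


Singleton RHS = n − k + 1 = 8, slack = -1, bound violated (no such code; not MDS).

Singleton bound: d ≤ n − k + 1.
Here n = 14, k = 7, so n − k + 1 = 8.
Given d = 9, check d ≤ 8: NO.
Slack = (n − k + 1) − d = -1.
The slack is negative: d = 9 exceeds n − k + 1 = 8 by 1, so the Singleton bound is violated and no linear [14, 7, 9]_11 code can exist. In particular it is not MDS (MDS requires d = n − k + 1 exactly).
Description: the claimed parameters are [14, 7, 9]_11; such a code would be impossible (violates the Singleton bound).


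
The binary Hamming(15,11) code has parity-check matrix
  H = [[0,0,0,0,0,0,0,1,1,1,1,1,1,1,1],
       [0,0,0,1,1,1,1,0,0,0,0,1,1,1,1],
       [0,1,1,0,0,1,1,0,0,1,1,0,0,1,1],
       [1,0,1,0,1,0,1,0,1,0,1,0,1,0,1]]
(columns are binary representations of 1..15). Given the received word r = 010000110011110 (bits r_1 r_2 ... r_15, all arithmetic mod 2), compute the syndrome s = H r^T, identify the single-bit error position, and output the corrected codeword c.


s = (1, 0, 0, 1)^T, error position = 9, corrected codeword c = 010000111011110

Compute s = H r^T mod 2 one row at a time:
  s_1 = 1 + 0 + 0 + 1 + 1 + 1 + 1 + 0 = 5 ≡ 1 (mod 2).
  s_2 = 0 + 0 + 0 + 1 + 1 + 1 + 1 + 0 = 4 ≡ 0 (mod 2).
  s_3 = 1 + 0 + 0 + 1 + 0 + 1 + 1 + 0 = 4 ≡ 0 (mod 2).
  s_4 = 0 + 0 + 0 + 1 + 0 + 1 + 1 + 0 = 3 ≡ 1 (mod 2).
s = (1, 0, 0, 1)^T — this equals column 9 of H (binary 1001), so error is at position 9.
Correct: flip bit 9 of r = 010000110011110 to get c = 010000111011110.


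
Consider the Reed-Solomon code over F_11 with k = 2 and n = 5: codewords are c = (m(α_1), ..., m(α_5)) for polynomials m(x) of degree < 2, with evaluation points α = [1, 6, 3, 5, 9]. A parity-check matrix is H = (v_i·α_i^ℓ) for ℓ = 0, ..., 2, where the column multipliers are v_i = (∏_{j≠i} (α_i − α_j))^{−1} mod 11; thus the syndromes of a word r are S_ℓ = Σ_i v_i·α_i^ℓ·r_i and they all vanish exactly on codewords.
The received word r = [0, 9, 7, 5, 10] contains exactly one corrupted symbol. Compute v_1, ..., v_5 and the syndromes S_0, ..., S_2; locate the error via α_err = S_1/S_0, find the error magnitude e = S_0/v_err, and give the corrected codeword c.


S = (2, 6, 7), error at position 3, error magnitude e = 10, c = [0, 9, 8, 5, 10].

Step 1: column multipliers v_i = (∏_{j≠i}(α_i − α_j))^{−1} mod 11.
  i = 1 (α = 1): (1−6)(1−3)(1−5)(1−9) = (−5)·(−2)·(−4)·(−8) = 320 ≡ 1, so v_1 = 1^{−1} = 1 (mod 11).
  i = 2 (α = 6): (6−1)(6−3)(6−5)(6−9) = 5·3·1·(−3) = −45 ≡ 10, so v_2 = 10^{−1} = 10 (mod 11).
  i = 3 (α = 3): (3−1)(3−6)(3−5)(3−9) = 2·(−3)·(−2)·(−6) = −72 ≡ 5, so v_3 = 5^{−1} = 9 (mod 11).
  i = 4 (α = 5): (5−1)(5−6)(5−3)(5−9) = 4·(−1)·2·(−4) = 32 ≡ 10, so v_4 = 10^{−1} = 10 (mod 11).
  i = 5 (α = 9): (9−1)(9−6)(9−3)(9−5) = 8·3·6·4 = 576 ≡ 4, so v_5 = 4^{−1} = 3 (mod 11).
  v = [1, 10, 9, 10, 3].
Step 2: syndromes of r = [0, 9, 7, 5, 10] (all sums mod 11).
  S_0 = Σ v_i r_i = 1·0 + 10·9 + 9·7 + 10·5 + 3·10 = 233 ≡ 2.
  S_1 = Σ v_i α_i r_i = 1·1·0 + 10·6·9 + 9·3·7 + 10·5·5 + 3·9·10 = 1249 ≡ 6.
  α_i^2 mod 11 = [1, 3, 9, 3, 4].
  S_2 = Σ v_i α_i^2 r_i = 1·1·0 + 10·3·9 + 9·9·7 + 10·3·5 + 3·4·10 = 1107 ≡ 7.
  S = (2, 6, 7) ≠ 0, so r is not a codeword (an error is present).
Step 3: locate the error. For a single error e at position i, S_ℓ = v_i·e·α_i^ℓ, so α_err = S_1/S_0.
  S_0^{−1} = 2^{−1} = 6 (mod 11), so α_err = 6·6 = 36 ≡ 3 = α_3. Error position i = 3.
  Consistency check: S_2/S_1 = 7·2 = 14 ≡ 3 = α_err ✓ (single-error assumption holds).
Step 4: error magnitude e = S_0/v_3 = S_0·∏_{j≠3}(α_3 − α_j) = 2·5 = 10 ≡ 10 (mod 11).
Step 5: correct position 3: c_3 = r_3 − e = 7 − 10 ≡ 8 (mod 11). Hence c = [0, 9, 8, 5, 10].
  Check: interpolating c through the α_i gives m(x) = 7 + 4·x (degree < 2) with m(α_i) = c_i for every i, so c is indeed a codeword.


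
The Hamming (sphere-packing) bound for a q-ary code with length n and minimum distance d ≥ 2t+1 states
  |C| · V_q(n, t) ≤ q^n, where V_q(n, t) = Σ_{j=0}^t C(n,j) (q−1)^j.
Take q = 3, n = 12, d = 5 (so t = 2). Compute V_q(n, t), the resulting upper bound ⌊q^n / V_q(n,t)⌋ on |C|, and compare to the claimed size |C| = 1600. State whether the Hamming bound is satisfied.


V_q(n, t) = 289, q^n = 531441, Hamming bound = 1838, |C| = 1600 ≤ bound (satisfied).

Step 1: Compute V_q(n, t) = Σ_{j=0}^2 C(n, j) (q−1)^j.
  j = 0: C(12,0)·(2)^0 = 1·1 = 1.
  j = 1: C(12,1)·(2)^1 = 12·2 = 24.
  j = 2: C(12,2)·(2)^2 = 66·4 = 264.
  V_q(n, t) = 1 + 24 + 264 = 289.
Step 2: q^n = 3^12 = 531441.
Step 3: Hamming bound ⌊q^n / V_q(n,t)⌋ = ⌊531441/289⌋ = 1838.
Step 4: Compare |C| = 1600 to 1838: satisfied.
The claimed |C| lies below the Hamming bound.


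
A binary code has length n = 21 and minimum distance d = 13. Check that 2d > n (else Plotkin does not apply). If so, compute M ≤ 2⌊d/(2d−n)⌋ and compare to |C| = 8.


Plotkin bound M ≤ 4; given |C| = 8 > bound (violated).

Check applicability: 2d = 26, n = 21.
2d − n = 5 > 0, so Plotkin applies.
Compute d/(2d−n) = 13/5 ≈ 2.6000.
⌊d/(2d−n)⌋ = 2.
Plotkin bound: M ≤ 2·2 = 4.
Given |C| = 8, check: VIOLATED.
This |C| is above the Plotkin bound, so no binary code with n = 21, d = 13 and 8 codewords exists.


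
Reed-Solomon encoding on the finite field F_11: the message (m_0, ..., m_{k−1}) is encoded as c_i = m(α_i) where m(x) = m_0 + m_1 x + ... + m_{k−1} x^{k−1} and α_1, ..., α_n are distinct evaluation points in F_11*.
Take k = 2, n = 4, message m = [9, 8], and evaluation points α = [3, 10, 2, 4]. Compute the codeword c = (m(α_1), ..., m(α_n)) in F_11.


c = [0, 1, 3, 8]

Message polynomial: m(x) = 9 + 8·x (mod 11).
For each evaluation point α_i, compute m(α_i) mod 11:
  α_1 = 3: Horner steps 8 → 0, so m(3) = 0.
  α_2 = 10: Horner steps 8 → 1, so m(10) = 1.
  α_3 = 2: Horner steps 8 → 3, so m(2) = 3.
  α_4 = 4: Horner steps 8 → 8, so m(4) = 8.
Codeword c = [0, 1, 3, 8] ∈ F_11^4.


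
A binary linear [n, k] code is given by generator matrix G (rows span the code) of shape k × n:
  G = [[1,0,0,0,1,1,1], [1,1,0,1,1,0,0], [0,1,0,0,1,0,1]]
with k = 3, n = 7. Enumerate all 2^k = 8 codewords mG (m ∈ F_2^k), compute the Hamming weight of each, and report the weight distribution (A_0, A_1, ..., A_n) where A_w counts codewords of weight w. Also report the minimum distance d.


Weight distribution: A_0 = 1, A_3 = 4, A_4 = 3. Minimum distance d = 3.

Enumerate all 2^3 = 8 messages m ∈ F_2^3.
For each, compute codeword c = mG in F_2^7, then tally its weight.
  m = 000 → c = 0000000, weight = 0.
  m = 100 → c = 1000111, weight = 4.
  m = 010 → c = 1101100, weight = 4.
  m = 110 → c = 0101011, weight = 4.
  m = 001 → c = 0100101, weight = 3.
  m = 101 → c = 1100010, weight = 3.
  m = 011 → c = 1001001, weight = 3.
  m = 111 → c = 0001110, weight = 3.
Tally weights:
  weight 0: 1 codewords.
  weight 3: 4 codewords.
  weight 4: 3 codewords.
Minimum distance d = smallest w > 0 with A_w > 0 = 3.
Sanity: Σ A_w = 8 = 2^3 = 8 ✓.


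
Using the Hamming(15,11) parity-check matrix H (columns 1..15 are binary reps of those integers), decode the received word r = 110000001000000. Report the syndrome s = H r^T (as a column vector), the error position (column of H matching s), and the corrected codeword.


s = (1, 0, 1, 0)^T, error position = 10, corrected codeword c = 110000001100000

Compute s = H r^T mod 2 one row at a time:
  s_1 = 0 + 1 + 0 + 0 + 0 + 0 + 0 + 0 = 1 ≡ 1 (mod 2).
  s_2 = 0 + 0 + 0 + 0 + 0 + 0 + 0 + 0 = 0 ≡ 0 (mod 2).
  s_3 = 1 + 0 + 0 + 0 + 0 + 0 + 0 + 0 = 1 ≡ 1 (mod 2).
  s_4 = 1 + 0 + 0 + 0 + 1 + 0 + 0 + 0 = 2 ≡ 0 (mod 2).
s = (1, 0, 1, 0)^T — this equals column 10 of H (binary 1010), so error is at position 10.
Correct: flip bit 10 of r = 110000001000000 to get c = 110000001100000.
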